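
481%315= 166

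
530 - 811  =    -  281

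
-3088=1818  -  4906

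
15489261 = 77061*201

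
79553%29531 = 20491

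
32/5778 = 16/2889 =0.01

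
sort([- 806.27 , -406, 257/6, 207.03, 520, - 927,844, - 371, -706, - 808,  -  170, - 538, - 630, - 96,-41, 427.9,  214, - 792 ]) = [  -  927,-808, - 806.27, - 792, - 706, - 630,- 538, - 406,  -  371,-170, - 96, - 41, 257/6,  207.03,  214, 427.9,520,844]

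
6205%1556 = 1537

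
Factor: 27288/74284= 2^1*3^2*7^( - 2) = 18/49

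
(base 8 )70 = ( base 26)24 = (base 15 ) 3B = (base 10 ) 56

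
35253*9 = 317277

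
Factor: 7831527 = 3^1 *11^1*237319^1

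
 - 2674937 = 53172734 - 55847671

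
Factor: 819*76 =2^2*3^2*7^1 *13^1 *19^1= 62244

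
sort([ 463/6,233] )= [463/6,233]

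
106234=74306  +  31928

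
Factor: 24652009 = 24652009^1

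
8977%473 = 463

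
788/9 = 87 + 5/9 = 87.56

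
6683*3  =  20049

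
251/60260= 251/60260 = 0.00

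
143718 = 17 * 8454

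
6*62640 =375840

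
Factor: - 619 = - 619^1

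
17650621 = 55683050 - 38032429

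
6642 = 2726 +3916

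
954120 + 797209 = 1751329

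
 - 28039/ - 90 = 311+49/90  =  311.54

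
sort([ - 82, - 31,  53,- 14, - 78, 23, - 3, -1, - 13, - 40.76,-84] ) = [ - 84 ,  -  82, - 78, - 40.76, - 31, - 14,-13, - 3,- 1, 23, 53] 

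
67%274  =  67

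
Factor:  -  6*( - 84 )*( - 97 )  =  -2^3*3^2 * 7^1*97^1 = -48888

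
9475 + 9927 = 19402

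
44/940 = 11/235 = 0.05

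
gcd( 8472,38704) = 8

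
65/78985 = 13/15797=0.00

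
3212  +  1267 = 4479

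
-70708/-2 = 35354/1 = 35354.00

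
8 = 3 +5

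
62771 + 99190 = 161961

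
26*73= 1898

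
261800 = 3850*68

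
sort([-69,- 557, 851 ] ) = [ - 557, -69, 851 ] 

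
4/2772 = 1/693= 0.00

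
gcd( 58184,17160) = 8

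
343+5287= 5630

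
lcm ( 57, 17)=969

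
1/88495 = 1/88495 = 0.00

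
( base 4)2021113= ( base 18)1927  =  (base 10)8791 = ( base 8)21127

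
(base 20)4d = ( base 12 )79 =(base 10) 93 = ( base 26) 3f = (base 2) 1011101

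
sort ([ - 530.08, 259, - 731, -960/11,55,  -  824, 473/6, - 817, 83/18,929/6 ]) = [  -  824,- 817 , - 731, - 530.08, - 960/11 , 83/18,55 , 473/6,929/6 , 259]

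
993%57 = 24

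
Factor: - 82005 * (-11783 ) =966264915 = 3^1*5^1 * 7^1*11^1*71^1*11783^1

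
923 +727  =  1650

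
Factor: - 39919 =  - 11^1*19^1 * 191^1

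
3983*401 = 1597183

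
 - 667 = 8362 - 9029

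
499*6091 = 3039409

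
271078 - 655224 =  - 384146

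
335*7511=2516185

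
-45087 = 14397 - 59484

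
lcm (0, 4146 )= 0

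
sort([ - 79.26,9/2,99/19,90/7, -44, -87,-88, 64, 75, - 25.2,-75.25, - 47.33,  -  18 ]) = [-88, - 87,-79.26,  -  75.25, - 47.33,-44, - 25.2, - 18 , 9/2, 99/19,90/7, 64,75 ]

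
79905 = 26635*3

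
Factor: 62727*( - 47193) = - 2960275311 = -3^2*7^1*29^1*103^1*15731^1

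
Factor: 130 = 2^1*5^1 * 13^1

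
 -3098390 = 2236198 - 5334588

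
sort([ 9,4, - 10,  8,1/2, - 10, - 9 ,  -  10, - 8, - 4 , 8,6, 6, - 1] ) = [-10, - 10, - 10, - 9, - 8,  -  4, - 1, 1/2, 4, 6, 6, 8,8,9]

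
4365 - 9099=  - 4734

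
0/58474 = 0 =0.00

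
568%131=44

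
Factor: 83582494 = 2^1*83^1*311^1*1619^1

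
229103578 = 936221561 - 707117983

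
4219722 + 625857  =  4845579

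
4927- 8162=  - 3235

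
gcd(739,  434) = 1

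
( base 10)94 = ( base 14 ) 6a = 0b1011110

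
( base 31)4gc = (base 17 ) F10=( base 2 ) 1000100000000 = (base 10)4352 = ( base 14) 182c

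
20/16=1 + 1/4 = 1.25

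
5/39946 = 5/39946 = 0.00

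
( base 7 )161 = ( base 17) 57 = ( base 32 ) 2s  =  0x5c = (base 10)92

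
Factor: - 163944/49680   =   - 2^( - 1)*3^1*5^( - 1)*11^1 = - 33/10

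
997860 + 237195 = 1235055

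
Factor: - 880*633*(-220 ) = 122548800 = 2^6*3^1*5^2*11^2 * 211^1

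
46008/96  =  1917/4  =  479.25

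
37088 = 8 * 4636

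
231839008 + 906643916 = 1138482924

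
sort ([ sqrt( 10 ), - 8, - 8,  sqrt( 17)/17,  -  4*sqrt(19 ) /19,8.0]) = [ - 8,-8, - 4*sqrt( 19 )/19 , sqrt(17)/17,sqrt( 10), 8.0] 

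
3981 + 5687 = 9668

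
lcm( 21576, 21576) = 21576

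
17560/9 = 17560/9 = 1951.11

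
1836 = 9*204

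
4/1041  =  4/1041 = 0.00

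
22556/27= 835 + 11/27 =835.41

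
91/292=91/292 = 0.31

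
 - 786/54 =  - 15 + 4/9=- 14.56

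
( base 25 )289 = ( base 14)763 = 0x5B3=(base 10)1459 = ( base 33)1B7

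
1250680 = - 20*(-62534)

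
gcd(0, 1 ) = 1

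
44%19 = 6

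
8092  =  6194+1898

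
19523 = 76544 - 57021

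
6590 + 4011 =10601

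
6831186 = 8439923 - 1608737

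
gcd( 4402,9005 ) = 1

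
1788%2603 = 1788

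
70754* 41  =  2900914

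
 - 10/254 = -1 + 122/127 = -0.04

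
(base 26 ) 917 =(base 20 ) f5h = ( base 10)6117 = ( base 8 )13745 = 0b1011111100101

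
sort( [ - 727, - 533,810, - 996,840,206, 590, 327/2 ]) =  [-996,-727, - 533,327/2, 206,590,810 , 840]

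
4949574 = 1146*4319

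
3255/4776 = 1085/1592  =  0.68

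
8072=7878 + 194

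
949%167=114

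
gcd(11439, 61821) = 9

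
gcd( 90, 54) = 18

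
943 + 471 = 1414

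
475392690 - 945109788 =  - 469717098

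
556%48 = 28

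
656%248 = 160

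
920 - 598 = 322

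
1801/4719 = 1801/4719=0.38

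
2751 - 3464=-713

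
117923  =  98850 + 19073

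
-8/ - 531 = 8/531 = 0.02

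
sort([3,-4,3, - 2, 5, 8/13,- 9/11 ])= [-4 ,-2,- 9/11, 8/13, 3 , 3,5]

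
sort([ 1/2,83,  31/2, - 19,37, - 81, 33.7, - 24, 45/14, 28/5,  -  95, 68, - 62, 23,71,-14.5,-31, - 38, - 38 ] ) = [ - 95, - 81, - 62, - 38, - 38 , - 31, - 24, - 19, - 14.5,1/2, 45/14,28/5,31/2 , 23, 33.7,37, 68,71,83 ]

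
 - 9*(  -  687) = 6183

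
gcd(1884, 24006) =6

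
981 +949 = 1930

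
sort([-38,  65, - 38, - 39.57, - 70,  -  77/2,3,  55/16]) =[ - 70, - 39.57, - 77/2, - 38, - 38, 3, 55/16, 65]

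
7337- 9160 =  - 1823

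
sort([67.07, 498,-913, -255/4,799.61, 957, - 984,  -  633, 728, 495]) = [ - 984, - 913,  -  633, - 255/4,67.07, 495, 498, 728, 799.61, 957]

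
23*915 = 21045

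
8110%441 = 172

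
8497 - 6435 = 2062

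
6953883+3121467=10075350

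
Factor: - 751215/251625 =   -  5^( - 2 )*11^( - 1)*821^1 = - 821/275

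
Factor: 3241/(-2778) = -2^( - 1)*3^( - 1 )*7^1=-7/6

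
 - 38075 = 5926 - 44001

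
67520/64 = 1055 = 1055.00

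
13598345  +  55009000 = 68607345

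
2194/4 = 1097/2  =  548.50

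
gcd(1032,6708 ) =516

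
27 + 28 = 55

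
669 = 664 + 5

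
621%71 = 53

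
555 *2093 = 1161615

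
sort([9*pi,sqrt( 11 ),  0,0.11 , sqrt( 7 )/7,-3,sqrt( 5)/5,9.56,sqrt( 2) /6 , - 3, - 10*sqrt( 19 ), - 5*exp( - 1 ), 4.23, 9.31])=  [-10*sqrt( 19), - 3,  -  3, - 5*exp ( - 1),0,0.11,sqrt(2)/6, sqrt( 7 )/7,sqrt(5 )/5,sqrt( 11),4.23,9.31, 9.56,  9 * pi]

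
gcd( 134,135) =1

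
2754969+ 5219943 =7974912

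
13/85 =13/85= 0.15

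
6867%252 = 63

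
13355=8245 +5110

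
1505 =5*301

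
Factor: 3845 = 5^1*769^1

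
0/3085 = 0 =0.00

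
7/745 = 7/745 = 0.01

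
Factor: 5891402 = 2^1*11^1*267791^1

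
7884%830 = 414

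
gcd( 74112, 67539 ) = 3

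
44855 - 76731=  - 31876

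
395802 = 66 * 5997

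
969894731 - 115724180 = 854170551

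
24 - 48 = -24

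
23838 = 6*3973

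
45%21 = 3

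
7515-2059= 5456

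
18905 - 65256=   -46351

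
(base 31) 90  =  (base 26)AJ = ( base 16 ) 117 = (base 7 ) 546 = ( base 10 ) 279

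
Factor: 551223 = 3^2*73^1*839^1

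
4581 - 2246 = 2335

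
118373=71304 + 47069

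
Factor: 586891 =17^1*19^1*23^1 * 79^1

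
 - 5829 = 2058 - 7887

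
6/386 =3/193 = 0.02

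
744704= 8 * 93088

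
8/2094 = 4/1047 = 0.00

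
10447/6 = 1741+1/6  =  1741.17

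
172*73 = 12556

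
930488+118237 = 1048725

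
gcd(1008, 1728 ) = 144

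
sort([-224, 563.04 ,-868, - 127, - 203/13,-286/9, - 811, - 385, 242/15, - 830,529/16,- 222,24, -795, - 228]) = [ - 868, - 830,  -  811,- 795, - 385 , - 228, - 224 , - 222, - 127,-286/9, - 203/13, 242/15, 24  ,  529/16,563.04] 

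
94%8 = 6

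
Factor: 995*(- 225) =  - 3^2*5^3*199^1= - 223875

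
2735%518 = 145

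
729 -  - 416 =1145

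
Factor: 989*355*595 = 208901525=5^2 * 7^1*17^1*23^1*43^1*71^1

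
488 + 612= 1100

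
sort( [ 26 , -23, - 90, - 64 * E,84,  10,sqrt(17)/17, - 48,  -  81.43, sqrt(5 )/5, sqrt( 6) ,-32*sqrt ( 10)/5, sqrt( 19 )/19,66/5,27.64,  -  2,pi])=[-64*E, - 90,- 81.43 , - 48, - 23, - 32*sqrt(10) /5, - 2, sqrt (19)/19 , sqrt( 17 ) /17,  sqrt( 5) /5, sqrt(6 ) , pi, 10,66/5, 26,27.64, 84]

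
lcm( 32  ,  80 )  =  160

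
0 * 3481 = 0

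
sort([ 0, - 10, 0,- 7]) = [-10, - 7,  0, 0 ] 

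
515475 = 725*711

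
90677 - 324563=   - 233886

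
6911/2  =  3455 + 1/2  =  3455.50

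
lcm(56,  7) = 56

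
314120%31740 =28460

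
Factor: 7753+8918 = 3^1*5557^1 = 16671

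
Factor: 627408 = 2^4  *  3^2 * 4357^1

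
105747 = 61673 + 44074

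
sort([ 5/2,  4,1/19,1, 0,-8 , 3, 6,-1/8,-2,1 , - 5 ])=[-8, - 5, - 2,  -  1/8,0,1/19,  1, 1, 5/2,3,4, 6 ] 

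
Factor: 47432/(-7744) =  - 49/8 = - 2^( - 3)*7^2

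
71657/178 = 71657/178 = 402.57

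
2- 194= - 192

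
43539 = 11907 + 31632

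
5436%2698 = 40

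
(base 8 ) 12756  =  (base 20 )E0E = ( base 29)6jh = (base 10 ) 5614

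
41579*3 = 124737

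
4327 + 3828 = 8155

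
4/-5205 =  - 1+5201/5205  =  -0.00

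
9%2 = 1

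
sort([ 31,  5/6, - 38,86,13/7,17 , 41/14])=[ -38, 5/6, 13/7, 41/14,17,31, 86 ]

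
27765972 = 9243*3004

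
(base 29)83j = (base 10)6834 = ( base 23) cl3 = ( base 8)15262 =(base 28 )8k2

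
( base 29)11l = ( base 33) r0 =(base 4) 31323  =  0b1101111011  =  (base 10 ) 891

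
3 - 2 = 1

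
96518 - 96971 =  - 453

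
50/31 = 50/31 = 1.61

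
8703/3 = 2901 = 2901.00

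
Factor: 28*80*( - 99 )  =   - 221760 = - 2^6*3^2*5^1*7^1*11^1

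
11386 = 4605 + 6781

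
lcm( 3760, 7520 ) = 7520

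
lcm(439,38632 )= 38632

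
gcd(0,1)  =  1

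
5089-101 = 4988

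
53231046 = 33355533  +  19875513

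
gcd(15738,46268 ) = 86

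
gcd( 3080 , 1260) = 140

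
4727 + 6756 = 11483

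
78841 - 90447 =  -11606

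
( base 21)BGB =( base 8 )12116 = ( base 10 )5198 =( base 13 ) 249B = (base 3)21010112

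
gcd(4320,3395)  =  5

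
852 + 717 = 1569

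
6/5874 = 1/979 = 0.00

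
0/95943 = 0= 0.00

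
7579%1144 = 715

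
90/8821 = 90/8821 = 0.01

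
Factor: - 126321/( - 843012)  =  42107/281004  =  2^( - 2)  *  3^( - 1 )*13^1*41^1*79^1*23417^( - 1 ) 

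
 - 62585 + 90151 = 27566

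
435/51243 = 5/589 = 0.01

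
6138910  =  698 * 8795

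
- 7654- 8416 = -16070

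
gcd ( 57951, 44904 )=3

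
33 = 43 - 10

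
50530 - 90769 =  - 40239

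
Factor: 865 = 5^1*173^1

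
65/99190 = 1/1526 = 0.00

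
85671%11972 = 1867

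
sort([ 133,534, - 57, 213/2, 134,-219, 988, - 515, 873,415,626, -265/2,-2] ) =[-515, - 219, -265/2, - 57, - 2, 213/2, 133, 134,  415, 534 , 626,873, 988]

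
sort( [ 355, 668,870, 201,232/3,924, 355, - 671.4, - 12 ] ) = [-671.4, -12, 232/3,201, 355 , 355,668, 870,924 ] 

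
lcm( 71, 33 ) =2343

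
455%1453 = 455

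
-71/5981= - 1 +5910/5981 = - 0.01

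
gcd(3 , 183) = 3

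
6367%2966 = 435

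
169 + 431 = 600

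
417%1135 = 417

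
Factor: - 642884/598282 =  -2^1  *11^1*19^1*389^(- 1) = - 418/389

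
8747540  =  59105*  148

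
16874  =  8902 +7972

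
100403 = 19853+80550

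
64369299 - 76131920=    - 11762621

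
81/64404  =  9/7156 = 0.00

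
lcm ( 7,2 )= 14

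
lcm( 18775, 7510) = 37550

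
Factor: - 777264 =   -  2^4 *3^1*16193^1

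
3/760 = 3/760 = 0.00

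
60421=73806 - 13385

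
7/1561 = 1/223 = 0.00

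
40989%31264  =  9725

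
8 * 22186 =177488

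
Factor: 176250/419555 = 2^1*3^1*5^3*47^1*83911^(-1)= 35250/83911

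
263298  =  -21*( - 12538) 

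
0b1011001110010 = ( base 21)D0D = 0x1672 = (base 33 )594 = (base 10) 5746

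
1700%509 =173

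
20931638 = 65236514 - 44304876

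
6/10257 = 2/3419 = 0.00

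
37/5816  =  37/5816 = 0.01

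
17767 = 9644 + 8123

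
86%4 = 2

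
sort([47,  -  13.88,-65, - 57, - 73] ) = [ - 73,- 65,-57, - 13.88,47 ] 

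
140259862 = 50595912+89663950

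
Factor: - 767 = -13^1 * 59^1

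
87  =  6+81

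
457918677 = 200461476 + 257457201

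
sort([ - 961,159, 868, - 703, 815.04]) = [ - 961,  -  703, 159, 815.04,868]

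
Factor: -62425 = -5^2 * 11^1*  227^1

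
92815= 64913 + 27902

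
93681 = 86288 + 7393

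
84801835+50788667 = 135590502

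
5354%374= 118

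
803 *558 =448074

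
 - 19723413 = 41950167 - 61673580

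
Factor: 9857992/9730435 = 2^3 *5^ ( - 1)*11^ ( - 1) * 13^( - 1)*  31^(-1)*229^1*439^(-1)*5381^1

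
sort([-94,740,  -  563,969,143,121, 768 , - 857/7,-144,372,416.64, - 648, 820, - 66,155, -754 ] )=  [  -  754, - 648,-563,  -  144,-857/7,  -  94, - 66,121,143,155,372,416.64, 740,768,820,969 ]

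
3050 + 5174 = 8224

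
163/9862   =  163/9862= 0.02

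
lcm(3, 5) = 15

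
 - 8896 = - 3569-5327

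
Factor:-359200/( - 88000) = 449/110 =2^( - 1 )*5^( - 1)*11^( - 1 )*449^1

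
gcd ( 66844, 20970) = 2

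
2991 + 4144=7135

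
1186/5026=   593/2513 =0.24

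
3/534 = 1/178  =  0.01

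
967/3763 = 967/3763=0.26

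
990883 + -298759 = 692124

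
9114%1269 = 231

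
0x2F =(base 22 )23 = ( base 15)32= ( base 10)47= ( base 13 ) 38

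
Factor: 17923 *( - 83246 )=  - 1492018058 = - 2^1*107^1*389^1*17923^1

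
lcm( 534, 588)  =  52332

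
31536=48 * 657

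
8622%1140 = 642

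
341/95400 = 341/95400 = 0.00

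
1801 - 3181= - 1380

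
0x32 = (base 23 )24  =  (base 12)42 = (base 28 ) 1m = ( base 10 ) 50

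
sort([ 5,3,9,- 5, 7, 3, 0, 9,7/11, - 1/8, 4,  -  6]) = [ - 6 ,-5, - 1/8,  0, 7/11, 3, 3, 4,5 , 7,9,9]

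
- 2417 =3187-5604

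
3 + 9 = 12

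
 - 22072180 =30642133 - 52714313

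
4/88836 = 1/22209=   0.00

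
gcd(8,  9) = 1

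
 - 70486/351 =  - 201 + 5/27 = -200.81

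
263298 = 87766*3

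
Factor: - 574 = - 2^1 *7^1*41^1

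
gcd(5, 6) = 1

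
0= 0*440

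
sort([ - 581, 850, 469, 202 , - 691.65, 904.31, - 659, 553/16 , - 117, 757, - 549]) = [ - 691.65  , - 659, - 581 , - 549, - 117, 553/16, 202, 469, 757,850,904.31 ]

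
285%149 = 136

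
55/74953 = 55/74953 = 0.00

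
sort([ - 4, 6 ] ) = [ - 4, 6 ] 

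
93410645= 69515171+23895474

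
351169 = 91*3859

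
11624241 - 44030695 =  - 32406454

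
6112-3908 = 2204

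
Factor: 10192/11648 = 2^( - 3 )* 7^1 = 7/8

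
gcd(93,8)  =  1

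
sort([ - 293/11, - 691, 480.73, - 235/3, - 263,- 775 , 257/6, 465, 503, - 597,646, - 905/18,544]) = [ - 775 , - 691, - 597 , - 263, - 235/3, - 905/18, - 293/11,257/6,465, 480.73,503, 544, 646]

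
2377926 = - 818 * ( - 2907 ) 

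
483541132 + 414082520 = 897623652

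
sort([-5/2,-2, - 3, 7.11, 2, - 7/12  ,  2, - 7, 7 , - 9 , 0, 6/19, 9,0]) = [ - 9, - 7, - 3, - 5/2,-2,  -  7/12,0, 0,6/19, 2, 2, 7 , 7.11,9]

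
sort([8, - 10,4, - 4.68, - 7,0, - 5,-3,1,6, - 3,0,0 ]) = [ - 10,  -  7,-5, - 4.68, - 3, - 3 , 0,0 , 0, 1,4, 6, 8]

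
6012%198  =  72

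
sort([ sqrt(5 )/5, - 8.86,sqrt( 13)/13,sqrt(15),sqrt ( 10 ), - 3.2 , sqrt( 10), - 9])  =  [ - 9,- 8.86, - 3.2, sqrt(13) /13,sqrt(5 )/5, sqrt(10 ),sqrt(10 ),  sqrt(15 )]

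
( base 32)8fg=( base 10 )8688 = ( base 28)B28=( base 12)5040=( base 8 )20760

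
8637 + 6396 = 15033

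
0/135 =0 = 0.00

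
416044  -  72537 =343507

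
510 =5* 102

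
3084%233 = 55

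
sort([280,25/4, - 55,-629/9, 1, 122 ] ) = [ - 629/9, - 55,1 , 25/4,122,280 ]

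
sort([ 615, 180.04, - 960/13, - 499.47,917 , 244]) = [ - 499.47, - 960/13, 180.04 , 244, 615, 917]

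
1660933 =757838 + 903095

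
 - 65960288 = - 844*78152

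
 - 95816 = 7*( - 13688 )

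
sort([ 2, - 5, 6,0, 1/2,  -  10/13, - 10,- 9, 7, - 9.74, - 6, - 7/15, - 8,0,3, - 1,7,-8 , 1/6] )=[ - 10,-9.74,-9, - 8,-8, - 6,-5, - 1,- 10/13, - 7/15,0,0,1/6,  1/2,2,3,6,7,  7 ]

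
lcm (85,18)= 1530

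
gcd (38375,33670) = 5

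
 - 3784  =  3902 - 7686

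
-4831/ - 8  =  4831/8 = 603.88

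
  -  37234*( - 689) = 25654226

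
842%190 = 82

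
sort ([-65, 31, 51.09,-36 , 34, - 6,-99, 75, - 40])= [ - 99, - 65, - 40,-36 , - 6, 31,34, 51.09 , 75 ]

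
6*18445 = 110670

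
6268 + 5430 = 11698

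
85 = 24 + 61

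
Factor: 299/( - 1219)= -13/53 = - 13^1*53^( - 1) 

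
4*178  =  712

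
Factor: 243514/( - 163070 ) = -121757/81535=-5^(-1)*23^( - 1)*313^1 * 389^1*709^( - 1)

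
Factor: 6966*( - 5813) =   -  40493358  =  - 2^1*3^4*43^1*5813^1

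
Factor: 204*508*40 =2^7*3^1 * 5^1 * 17^1*127^1 = 4145280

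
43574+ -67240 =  - 23666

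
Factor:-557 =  - 557^1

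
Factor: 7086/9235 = 2^1 *3^1*5^(  -  1 )*1181^1*1847^( - 1) 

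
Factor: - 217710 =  - 2^1*3^2*5^1*41^1* 59^1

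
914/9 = 101 +5/9 = 101.56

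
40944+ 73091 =114035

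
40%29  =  11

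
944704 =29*32576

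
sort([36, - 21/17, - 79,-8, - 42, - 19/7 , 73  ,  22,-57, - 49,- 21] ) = [ - 79, - 57, - 49,  -  42, - 21, - 8, - 19/7, - 21/17,  22,36, 73]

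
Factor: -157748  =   - 2^2*113^1*349^1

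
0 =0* 144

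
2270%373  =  32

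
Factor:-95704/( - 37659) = 2^3*3^( - 1 ) * 7^1*1709^1*12553^(-1)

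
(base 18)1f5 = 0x257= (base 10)599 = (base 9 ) 735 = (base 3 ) 211012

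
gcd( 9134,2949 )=1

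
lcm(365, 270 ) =19710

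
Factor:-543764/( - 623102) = 2^1*13^1  *  10457^1*311551^(  -  1) = 271882/311551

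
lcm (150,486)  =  12150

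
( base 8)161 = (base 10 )113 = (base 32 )3H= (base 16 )71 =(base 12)95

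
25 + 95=120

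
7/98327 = 7/98327 = 0.00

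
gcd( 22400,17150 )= 350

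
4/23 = 4/23=0.17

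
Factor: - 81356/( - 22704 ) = 2^( - 2)*3^ (  -  1)* 43^1 = 43/12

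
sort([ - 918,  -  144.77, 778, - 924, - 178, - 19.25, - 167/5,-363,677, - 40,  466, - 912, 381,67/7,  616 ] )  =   [ - 924, - 918, - 912  , - 363,- 178, - 144.77, - 40, - 167/5, - 19.25, 67/7,  381, 466, 616, 677, 778]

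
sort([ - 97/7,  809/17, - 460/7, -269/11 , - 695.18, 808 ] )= [- 695.18, - 460/7, - 269/11 ,-97/7, 809/17,  808 ] 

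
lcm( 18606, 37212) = 37212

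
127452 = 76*1677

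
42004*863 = 36249452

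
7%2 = 1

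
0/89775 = 0 = 0.00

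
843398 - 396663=446735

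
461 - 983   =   - 522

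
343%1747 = 343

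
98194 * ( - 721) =-70797874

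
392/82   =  196/41 =4.78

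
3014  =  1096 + 1918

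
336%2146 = 336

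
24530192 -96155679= -71625487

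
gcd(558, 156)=6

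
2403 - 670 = 1733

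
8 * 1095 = 8760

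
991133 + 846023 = 1837156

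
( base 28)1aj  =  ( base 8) 2073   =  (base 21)29C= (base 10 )1083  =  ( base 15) 4C3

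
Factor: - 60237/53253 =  - 3^1*23^1*61^(-1 )   =  - 69/61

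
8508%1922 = 820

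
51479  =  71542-20063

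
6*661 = 3966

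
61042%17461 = 8659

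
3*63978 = 191934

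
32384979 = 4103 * 7893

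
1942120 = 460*4222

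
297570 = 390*763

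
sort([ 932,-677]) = [-677, 932]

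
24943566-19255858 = 5687708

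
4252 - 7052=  - 2800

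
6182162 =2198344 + 3983818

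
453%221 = 11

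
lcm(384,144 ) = 1152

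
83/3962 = 83/3962 = 0.02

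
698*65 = 45370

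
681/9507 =227/3169  =  0.07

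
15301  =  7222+8079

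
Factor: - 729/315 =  - 3^4*5^ ( - 1 )  *  7^( - 1 ) = - 81/35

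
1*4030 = 4030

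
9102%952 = 534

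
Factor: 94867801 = 7^1*23^1*589241^1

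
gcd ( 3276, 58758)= 42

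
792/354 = 2 + 14/59 = 2.24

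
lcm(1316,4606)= 9212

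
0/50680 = 0   =  0.00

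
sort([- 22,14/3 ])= [-22,14/3]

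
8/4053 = 8/4053=   0.00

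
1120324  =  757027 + 363297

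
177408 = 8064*22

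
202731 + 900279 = 1103010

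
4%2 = 0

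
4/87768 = 1/21942 = 0.00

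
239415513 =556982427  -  317566914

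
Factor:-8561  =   - 7^1*1223^1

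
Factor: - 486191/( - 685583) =19^1*827^( - 1 )*829^( - 1)*25589^1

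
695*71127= 49433265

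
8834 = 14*631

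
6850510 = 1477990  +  5372520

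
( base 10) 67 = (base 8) 103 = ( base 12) 57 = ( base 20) 37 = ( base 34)1X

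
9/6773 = 9/6773 = 0.00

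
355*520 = 184600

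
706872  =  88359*8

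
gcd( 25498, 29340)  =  2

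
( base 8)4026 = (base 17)72d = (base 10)2070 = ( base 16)816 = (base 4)200112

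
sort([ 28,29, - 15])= [ - 15,28,29]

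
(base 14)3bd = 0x2f3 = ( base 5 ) 11010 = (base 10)755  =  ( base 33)MT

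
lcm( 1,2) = 2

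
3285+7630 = 10915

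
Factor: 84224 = 2^8*7^1*47^1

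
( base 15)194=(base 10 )364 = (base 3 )111111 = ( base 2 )101101100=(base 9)444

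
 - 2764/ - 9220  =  691/2305  =  0.30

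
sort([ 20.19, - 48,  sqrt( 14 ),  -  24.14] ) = [ - 48, - 24.14,sqrt( 14),20.19 ]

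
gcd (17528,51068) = 4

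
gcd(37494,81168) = 6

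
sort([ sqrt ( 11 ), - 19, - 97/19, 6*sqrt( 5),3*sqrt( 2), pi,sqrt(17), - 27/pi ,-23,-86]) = [-86, - 23 , - 19,-27/pi, -97/19,pi,  sqrt ( 11 ),sqrt (17), 3*sqrt( 2),6*sqrt ( 5) ]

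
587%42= 41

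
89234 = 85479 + 3755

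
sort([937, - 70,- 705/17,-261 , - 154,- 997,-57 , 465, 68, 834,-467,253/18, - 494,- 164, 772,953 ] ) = [  -  997,  -  494,  -  467,-261,  -  164,  -  154 , - 70, - 57, -705/17, 253/18, 68,465, 772,834, 937, 953] 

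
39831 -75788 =  -  35957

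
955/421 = 2 + 113/421 = 2.27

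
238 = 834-596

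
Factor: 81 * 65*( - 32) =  - 2^5*3^4 *5^1*13^1 = - 168480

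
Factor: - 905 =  - 5^1*181^1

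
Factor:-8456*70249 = - 2^3*7^1 * 151^1*70249^1 = - 594025544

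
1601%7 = 5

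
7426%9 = 1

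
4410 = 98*45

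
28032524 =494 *56746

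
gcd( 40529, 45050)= 1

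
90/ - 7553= - 90/7553  =  - 0.01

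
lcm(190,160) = 3040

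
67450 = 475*142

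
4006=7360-3354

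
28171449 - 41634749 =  - 13463300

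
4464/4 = 1116 =1116.00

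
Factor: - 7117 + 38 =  -7079 =- 7079^1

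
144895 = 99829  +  45066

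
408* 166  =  67728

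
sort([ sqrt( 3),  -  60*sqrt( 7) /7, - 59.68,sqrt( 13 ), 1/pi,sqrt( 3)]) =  [ - 59.68, - 60*sqrt(7)/7,1/pi,sqrt ( 3), sqrt( 3 ), sqrt( 13 )] 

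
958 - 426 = 532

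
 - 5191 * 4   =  -20764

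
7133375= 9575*745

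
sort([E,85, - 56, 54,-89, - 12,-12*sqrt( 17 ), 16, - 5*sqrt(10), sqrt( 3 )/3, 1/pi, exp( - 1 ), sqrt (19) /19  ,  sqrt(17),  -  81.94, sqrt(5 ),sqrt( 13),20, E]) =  [ - 89, - 81.94, - 56, - 12*sqrt(17) , - 5*sqrt ( 10), - 12,sqrt(19)/19, 1/pi,exp( - 1), sqrt( 3) /3, sqrt(5) , E, E,sqrt(13), sqrt(17), 16, 20, 54, 85 ]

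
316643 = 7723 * 41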